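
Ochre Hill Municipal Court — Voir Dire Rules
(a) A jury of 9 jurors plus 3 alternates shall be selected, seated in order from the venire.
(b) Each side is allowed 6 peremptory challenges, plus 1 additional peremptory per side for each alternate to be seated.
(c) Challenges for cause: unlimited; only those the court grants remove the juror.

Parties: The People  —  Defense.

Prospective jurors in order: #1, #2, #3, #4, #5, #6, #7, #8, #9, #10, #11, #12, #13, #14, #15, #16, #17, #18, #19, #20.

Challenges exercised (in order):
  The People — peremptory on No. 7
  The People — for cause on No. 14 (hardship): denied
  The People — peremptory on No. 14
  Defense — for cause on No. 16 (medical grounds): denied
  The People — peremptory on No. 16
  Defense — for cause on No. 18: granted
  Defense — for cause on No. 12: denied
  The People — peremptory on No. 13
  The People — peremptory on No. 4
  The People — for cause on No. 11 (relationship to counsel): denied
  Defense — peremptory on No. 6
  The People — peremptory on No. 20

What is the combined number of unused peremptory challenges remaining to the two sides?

11

The People allotment: 6 base + 1 × 3 alternates = 9. Defense allotment: 6 base + 1 × 3 alternates = 9.
The People peremptories used: #7, #14, #16, #13, #4, #20 — 6 (for-cause on #14, #11 don't count).
Defense peremptories used: #6 — 1 (for-cause on #16, #18, #12 don't count).
Remaining: (9 − 6) + (9 − 1) = 11.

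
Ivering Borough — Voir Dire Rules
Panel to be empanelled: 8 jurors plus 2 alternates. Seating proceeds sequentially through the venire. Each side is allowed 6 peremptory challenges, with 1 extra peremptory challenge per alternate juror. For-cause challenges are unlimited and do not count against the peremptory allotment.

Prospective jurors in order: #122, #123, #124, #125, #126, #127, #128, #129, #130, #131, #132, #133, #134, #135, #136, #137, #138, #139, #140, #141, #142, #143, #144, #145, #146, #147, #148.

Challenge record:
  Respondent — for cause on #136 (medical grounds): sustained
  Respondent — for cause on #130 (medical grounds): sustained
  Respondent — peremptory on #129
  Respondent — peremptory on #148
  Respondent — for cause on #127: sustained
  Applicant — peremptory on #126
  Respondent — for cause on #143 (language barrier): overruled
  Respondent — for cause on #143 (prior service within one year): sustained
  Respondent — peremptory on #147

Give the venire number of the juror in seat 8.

133

Removed: #126, #127, #129, #130, #136, #143, #147, #148.
Seating in order: seats 1–8 → #122, #123, #124, #125, #128, #131, #132, #133; alternates → #134, #135.
So seat 8 is #133.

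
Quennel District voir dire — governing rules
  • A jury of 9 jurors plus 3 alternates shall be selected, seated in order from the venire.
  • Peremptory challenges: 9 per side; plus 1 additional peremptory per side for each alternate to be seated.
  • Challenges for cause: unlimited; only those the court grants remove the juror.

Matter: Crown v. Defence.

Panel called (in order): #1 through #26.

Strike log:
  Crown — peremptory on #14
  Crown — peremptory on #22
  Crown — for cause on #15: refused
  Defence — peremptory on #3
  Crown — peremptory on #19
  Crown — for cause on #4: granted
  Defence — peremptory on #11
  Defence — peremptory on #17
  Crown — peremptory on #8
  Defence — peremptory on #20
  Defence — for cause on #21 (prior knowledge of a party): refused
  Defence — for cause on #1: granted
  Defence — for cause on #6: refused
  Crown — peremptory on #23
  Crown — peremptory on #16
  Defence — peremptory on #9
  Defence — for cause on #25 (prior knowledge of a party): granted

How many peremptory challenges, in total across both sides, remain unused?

Crown allotment: 9 base + 1 × 3 alternates = 12. Defence allotment: 9 base + 1 × 3 alternates = 12.
Crown peremptories used: #14, #22, #19, #8, #23, #16 — 6 (for-cause on #15, #4 don't count).
Defence peremptories used: #3, #11, #17, #20, #9 — 5 (for-cause on #21, #1, #6, #25 don't count).
Remaining: (12 − 6) + (12 − 5) = 13.

13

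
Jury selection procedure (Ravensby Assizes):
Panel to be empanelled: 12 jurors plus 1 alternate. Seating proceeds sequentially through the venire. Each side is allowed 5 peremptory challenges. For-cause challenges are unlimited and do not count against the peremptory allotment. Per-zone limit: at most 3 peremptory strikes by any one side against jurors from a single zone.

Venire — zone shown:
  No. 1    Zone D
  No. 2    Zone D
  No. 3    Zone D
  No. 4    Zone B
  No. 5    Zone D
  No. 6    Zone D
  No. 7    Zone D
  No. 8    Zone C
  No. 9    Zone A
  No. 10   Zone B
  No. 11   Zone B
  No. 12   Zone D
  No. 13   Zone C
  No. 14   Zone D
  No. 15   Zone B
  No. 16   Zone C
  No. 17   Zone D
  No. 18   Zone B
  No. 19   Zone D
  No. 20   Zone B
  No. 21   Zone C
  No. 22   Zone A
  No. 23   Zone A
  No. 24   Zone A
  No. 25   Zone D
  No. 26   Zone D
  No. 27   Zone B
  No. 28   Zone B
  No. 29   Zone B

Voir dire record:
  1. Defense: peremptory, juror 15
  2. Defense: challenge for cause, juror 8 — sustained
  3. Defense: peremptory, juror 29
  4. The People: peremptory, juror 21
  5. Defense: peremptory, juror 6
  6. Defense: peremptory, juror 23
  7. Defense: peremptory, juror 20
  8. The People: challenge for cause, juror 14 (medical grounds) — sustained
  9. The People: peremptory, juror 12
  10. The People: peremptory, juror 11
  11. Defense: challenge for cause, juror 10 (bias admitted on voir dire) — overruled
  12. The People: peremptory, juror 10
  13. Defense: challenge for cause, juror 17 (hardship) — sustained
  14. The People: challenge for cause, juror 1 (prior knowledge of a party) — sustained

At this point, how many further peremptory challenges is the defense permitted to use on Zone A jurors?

Defense peremptories so far: #15, #29, #6, #23, #20 — 5 of 5 used, 0 left overall.
Against Zone A: #23 — 1 used; per-zone cap 3 leaves 2.
Binding limit: min(0, 2) = 0.

0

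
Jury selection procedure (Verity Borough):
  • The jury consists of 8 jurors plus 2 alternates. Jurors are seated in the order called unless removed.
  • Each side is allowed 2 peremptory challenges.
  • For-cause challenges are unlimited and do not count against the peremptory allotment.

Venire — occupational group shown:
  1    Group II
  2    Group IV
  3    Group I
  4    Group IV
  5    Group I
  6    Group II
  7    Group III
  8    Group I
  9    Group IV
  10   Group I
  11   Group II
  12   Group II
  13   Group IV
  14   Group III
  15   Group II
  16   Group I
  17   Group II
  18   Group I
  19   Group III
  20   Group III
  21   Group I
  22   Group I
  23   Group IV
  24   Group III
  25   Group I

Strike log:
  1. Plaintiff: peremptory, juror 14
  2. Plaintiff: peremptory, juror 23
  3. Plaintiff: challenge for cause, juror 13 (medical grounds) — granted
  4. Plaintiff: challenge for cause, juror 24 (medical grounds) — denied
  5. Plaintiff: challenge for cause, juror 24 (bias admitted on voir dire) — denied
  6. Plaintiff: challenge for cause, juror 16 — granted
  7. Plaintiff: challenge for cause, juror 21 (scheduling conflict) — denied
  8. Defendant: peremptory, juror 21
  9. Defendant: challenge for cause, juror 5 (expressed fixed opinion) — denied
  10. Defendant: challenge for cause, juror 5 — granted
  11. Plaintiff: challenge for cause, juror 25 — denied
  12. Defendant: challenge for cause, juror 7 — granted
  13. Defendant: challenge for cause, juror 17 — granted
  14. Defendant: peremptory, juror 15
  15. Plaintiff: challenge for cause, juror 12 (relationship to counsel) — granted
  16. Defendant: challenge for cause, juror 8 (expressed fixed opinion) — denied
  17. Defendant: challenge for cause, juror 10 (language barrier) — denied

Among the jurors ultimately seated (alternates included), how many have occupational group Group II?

3

Removed: #5, #7, #12, #13, #14, #15, #16, #17, #21, #23.
Seated (10 incl. alternates): #1, #2, #3, #4, #6, #8, #9, #10, #11, #18.
Of those, in Group II: #1, #6, #11 → 3.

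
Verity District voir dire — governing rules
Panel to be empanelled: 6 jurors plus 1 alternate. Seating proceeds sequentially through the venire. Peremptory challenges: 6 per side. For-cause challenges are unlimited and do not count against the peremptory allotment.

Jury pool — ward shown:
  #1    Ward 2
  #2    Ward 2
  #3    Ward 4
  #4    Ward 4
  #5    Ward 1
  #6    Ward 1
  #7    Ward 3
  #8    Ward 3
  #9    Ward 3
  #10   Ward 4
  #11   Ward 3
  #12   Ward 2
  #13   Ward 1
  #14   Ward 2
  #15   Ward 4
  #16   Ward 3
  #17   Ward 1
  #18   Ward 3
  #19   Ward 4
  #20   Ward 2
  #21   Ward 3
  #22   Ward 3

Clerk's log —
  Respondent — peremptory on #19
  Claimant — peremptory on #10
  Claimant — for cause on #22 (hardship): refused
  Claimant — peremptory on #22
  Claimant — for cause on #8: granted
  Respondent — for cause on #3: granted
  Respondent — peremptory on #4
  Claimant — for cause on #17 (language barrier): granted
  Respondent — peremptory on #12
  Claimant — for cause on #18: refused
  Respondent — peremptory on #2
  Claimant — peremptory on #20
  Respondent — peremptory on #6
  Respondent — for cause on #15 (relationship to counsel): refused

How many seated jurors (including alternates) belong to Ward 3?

Removed: #2, #3, #4, #6, #8, #10, #12, #17, #19, #20, #22.
Seated (7 incl. alternates): #1, #5, #7, #9, #11, #13, #14.
Of those, in Ward 3: #7, #9, #11 → 3.

3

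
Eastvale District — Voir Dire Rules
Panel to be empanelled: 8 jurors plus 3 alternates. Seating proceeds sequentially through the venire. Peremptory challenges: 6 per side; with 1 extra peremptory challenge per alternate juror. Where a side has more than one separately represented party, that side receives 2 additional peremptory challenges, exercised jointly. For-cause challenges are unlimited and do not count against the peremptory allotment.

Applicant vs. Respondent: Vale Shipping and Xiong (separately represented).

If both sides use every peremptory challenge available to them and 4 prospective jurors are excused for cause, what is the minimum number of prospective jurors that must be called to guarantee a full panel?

Seats to fill: 8 + 3 alternates = 11.
Peremptories — Applicant: 6 + 1×3 = 9; Respondent: 6 + 1×3 + 2 = 11; total 20.
For-cause removals: 4.
Minimum venire: 11 + 20 + 4 = 35.

35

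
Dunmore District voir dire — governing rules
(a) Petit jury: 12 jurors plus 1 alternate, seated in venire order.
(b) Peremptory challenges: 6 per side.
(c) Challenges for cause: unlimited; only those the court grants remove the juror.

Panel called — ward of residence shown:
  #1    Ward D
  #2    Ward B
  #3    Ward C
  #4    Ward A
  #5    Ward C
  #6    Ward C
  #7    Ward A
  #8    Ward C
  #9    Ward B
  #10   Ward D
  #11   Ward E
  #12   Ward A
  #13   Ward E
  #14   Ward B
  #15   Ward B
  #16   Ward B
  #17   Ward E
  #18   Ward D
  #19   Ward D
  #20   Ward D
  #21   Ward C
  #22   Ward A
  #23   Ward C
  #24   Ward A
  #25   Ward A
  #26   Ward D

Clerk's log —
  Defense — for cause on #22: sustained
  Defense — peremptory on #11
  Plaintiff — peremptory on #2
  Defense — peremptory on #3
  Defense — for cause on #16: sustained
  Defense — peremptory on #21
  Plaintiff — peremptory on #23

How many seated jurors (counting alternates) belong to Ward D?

Removed: #2, #3, #11, #16, #21, #22, #23.
Seated (13 incl. alternates): #1, #4, #5, #6, #7, #8, #9, #10, #12, #13, #14, #15, #17.
Of those, in Ward D: #1, #10 → 2.

2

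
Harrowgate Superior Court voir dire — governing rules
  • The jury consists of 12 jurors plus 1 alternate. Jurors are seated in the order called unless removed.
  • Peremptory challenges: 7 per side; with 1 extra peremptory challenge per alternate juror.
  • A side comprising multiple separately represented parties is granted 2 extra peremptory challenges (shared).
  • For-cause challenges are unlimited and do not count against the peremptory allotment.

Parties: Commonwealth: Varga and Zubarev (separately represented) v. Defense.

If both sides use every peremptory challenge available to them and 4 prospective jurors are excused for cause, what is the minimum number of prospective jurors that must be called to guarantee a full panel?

Seats to fill: 12 + 1 alternates = 13.
Peremptories — Commonwealth: 7 + 1×1 + 2 = 10; Defense: 7 + 1×1 = 8; total 18.
For-cause removals: 4.
Minimum venire: 13 + 18 + 4 = 35.

35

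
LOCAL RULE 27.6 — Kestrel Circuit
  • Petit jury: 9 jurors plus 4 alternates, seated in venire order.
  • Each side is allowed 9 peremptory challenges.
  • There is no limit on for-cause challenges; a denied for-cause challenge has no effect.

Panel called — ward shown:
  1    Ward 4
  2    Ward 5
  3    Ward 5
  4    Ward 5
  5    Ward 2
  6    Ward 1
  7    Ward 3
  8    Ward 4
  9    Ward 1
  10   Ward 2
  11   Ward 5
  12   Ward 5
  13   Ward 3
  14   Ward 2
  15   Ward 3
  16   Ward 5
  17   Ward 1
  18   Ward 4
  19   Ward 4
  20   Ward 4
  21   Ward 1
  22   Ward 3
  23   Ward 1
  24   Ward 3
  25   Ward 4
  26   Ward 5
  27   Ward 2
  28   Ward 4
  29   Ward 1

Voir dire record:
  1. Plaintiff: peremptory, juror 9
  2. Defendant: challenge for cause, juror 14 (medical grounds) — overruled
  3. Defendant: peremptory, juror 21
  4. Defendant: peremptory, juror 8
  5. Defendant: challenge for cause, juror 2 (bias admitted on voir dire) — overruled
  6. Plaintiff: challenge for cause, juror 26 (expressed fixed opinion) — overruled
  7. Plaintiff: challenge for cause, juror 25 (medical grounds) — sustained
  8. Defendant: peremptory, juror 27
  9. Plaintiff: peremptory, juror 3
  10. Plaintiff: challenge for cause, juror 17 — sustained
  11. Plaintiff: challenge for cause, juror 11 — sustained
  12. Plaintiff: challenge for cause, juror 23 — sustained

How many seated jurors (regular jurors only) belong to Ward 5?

3

Removed: #3, #8, #9, #11, #17, #21, #23, #25, #27.
Seated jurors 1–9: #1, #2, #4, #5, #6, #7, #10, #12, #13 (alternates #14, #15, #16, #18 not counted).
Of those, in Ward 5: #2, #4, #12 → 3.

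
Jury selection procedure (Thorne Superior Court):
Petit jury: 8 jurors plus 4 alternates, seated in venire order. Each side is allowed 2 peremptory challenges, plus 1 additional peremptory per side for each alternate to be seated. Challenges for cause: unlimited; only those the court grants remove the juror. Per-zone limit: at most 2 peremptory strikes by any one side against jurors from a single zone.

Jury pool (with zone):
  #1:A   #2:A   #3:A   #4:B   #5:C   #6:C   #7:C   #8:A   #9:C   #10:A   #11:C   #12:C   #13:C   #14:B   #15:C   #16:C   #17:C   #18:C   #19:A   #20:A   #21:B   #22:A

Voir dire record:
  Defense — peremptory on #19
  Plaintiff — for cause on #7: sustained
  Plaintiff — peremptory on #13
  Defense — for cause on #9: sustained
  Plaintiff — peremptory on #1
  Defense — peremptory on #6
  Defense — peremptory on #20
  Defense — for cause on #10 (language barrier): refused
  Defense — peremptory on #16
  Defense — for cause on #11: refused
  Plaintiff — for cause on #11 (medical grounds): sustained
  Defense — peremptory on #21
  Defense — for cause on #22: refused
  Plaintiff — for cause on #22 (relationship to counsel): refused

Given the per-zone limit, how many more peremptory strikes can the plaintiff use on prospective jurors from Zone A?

Plaintiff peremptories so far: #13, #1 — 2 of 6 used, 4 left overall.
Against Zone A: #1 — 1 used; per-zone cap 2 leaves 1.
Binding limit: min(4, 1) = 1.

1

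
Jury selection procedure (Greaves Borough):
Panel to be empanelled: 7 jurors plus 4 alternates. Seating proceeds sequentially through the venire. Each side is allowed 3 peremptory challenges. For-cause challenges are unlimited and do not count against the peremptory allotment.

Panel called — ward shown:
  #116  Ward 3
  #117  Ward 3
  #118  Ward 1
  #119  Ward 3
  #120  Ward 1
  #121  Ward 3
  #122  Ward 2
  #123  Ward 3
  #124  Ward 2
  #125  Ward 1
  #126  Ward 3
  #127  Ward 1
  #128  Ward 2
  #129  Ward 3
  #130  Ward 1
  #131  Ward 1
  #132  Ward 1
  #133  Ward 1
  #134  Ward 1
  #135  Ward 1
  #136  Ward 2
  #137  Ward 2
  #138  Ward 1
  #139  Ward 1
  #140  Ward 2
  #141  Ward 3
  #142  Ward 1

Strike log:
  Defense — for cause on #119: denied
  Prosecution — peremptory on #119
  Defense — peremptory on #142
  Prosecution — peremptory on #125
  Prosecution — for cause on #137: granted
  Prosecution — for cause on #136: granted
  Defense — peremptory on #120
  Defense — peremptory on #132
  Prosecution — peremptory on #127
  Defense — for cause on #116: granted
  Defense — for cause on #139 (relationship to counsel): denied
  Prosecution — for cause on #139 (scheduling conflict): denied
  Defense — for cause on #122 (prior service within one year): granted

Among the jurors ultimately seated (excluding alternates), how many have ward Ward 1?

Removed: #116, #119, #120, #122, #125, #127, #132, #136, #137, #142.
Seated jurors 1–7: #117, #118, #121, #123, #124, #126, #128 (alternates #129, #130, #131, #133 not counted).
Of those, in Ward 1: #118 → 1.

1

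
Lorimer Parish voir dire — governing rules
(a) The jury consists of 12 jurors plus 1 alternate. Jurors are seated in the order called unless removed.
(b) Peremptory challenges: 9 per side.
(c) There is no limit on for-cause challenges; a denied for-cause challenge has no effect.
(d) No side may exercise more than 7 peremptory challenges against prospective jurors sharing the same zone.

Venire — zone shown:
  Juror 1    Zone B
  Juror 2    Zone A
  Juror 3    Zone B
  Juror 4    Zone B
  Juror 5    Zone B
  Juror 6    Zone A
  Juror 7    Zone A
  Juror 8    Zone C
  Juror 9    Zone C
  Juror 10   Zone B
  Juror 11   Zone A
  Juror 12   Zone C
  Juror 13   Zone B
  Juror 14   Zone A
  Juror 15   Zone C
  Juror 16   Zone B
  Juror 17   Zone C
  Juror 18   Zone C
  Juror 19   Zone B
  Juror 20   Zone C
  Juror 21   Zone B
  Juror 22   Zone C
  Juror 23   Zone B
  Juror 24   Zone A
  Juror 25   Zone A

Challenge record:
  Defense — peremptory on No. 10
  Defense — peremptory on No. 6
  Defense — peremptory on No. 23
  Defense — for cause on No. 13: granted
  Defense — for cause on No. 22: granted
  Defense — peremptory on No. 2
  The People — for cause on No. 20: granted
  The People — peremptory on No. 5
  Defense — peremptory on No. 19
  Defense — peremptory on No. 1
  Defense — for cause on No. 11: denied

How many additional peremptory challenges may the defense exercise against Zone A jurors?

3

Defense peremptories so far: #10, #6, #23, #2, #19, #1 — 6 of 9 used, 3 left overall.
Against Zone A: #6, #2 — 2 used; per-zone cap 7 leaves 5.
Binding limit: min(3, 5) = 3.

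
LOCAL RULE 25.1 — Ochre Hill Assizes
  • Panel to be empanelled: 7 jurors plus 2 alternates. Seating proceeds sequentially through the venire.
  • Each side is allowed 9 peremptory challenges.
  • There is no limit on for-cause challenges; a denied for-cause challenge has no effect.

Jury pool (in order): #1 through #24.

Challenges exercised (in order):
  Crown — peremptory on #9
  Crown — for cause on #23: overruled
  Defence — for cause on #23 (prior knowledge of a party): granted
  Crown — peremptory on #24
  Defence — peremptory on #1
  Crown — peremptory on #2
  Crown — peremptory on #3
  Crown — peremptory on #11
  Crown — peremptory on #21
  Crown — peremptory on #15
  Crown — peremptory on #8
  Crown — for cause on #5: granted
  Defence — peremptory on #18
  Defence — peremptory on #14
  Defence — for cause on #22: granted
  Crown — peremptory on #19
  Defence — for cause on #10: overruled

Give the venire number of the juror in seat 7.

16

Removed: #1, #2, #3, #5, #8, #9, #11, #14, #15, #18, #19, #21, #22, #23, #24. (#10 stays — for-cause denied.)
Seating in order: seats 1–7 → #4, #6, #7, #10, #12, #13, #16; alternates → #17, #20.
So seat 7 is #16.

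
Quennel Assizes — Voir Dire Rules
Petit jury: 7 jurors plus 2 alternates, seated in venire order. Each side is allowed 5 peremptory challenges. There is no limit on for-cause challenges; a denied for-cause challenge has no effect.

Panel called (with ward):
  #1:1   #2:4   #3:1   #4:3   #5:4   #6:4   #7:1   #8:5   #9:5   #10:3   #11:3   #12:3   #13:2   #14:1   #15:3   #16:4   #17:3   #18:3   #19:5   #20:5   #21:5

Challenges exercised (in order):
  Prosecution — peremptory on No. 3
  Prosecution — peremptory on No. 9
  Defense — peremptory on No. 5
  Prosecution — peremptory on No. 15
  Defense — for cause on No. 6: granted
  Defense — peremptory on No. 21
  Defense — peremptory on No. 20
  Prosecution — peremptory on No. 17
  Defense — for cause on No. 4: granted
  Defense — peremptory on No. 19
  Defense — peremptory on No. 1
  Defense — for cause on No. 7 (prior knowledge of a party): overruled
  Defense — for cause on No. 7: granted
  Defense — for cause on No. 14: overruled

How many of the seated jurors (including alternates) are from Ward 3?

Removed: #1, #3, #4, #5, #6, #7, #9, #15, #17, #19, #20, #21.
Seated (9 incl. alternates): #2, #8, #10, #11, #12, #13, #14, #16, #18.
Of those, in Ward 3: #10, #11, #12, #18 → 4.

4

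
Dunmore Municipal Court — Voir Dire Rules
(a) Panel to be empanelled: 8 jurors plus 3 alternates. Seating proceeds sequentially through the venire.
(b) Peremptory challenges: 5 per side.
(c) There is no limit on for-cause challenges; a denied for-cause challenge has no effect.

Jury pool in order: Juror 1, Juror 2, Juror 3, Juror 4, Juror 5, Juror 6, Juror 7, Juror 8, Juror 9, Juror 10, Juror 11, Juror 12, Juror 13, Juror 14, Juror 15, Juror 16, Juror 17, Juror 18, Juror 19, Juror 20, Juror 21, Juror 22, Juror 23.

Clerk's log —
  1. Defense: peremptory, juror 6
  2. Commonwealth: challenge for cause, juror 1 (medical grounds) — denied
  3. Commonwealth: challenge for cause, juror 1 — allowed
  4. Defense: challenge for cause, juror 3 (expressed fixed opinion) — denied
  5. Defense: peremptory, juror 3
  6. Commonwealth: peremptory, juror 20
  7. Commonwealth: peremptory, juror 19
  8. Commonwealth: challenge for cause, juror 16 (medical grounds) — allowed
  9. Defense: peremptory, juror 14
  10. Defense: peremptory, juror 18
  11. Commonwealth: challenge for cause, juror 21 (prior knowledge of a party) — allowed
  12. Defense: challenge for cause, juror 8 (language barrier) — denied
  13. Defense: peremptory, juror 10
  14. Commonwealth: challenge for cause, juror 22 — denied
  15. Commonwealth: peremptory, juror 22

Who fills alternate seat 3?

17

Removed: #1, #3, #6, #10, #14, #16, #18, #19, #20, #21, #22. (#8 stays — for-cause denied.)
Seating in order: seats 1–8 → #2, #4, #5, #7, #8, #9, #11, #12; alternates → #13, #15, #17.
So alternate 3 is #17.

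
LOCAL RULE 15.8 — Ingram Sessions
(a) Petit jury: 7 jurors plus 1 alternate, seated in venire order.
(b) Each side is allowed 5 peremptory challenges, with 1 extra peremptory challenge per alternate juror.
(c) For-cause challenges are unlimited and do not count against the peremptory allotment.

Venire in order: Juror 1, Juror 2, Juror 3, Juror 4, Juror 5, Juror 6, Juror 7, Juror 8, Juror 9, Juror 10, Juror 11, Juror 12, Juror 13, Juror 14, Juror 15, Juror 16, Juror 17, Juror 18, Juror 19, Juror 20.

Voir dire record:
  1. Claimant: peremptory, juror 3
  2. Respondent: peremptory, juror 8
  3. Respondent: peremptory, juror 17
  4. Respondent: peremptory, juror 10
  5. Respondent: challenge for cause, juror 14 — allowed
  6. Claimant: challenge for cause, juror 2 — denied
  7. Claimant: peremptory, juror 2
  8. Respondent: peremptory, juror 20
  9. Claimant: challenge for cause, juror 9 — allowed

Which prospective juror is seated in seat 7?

12

Removed: #2, #3, #8, #9, #10, #14, #17, #20.
Seating in order: seats 1–7 → #1, #4, #5, #6, #7, #11, #12; alternates → #13.
So seat 7 is #12.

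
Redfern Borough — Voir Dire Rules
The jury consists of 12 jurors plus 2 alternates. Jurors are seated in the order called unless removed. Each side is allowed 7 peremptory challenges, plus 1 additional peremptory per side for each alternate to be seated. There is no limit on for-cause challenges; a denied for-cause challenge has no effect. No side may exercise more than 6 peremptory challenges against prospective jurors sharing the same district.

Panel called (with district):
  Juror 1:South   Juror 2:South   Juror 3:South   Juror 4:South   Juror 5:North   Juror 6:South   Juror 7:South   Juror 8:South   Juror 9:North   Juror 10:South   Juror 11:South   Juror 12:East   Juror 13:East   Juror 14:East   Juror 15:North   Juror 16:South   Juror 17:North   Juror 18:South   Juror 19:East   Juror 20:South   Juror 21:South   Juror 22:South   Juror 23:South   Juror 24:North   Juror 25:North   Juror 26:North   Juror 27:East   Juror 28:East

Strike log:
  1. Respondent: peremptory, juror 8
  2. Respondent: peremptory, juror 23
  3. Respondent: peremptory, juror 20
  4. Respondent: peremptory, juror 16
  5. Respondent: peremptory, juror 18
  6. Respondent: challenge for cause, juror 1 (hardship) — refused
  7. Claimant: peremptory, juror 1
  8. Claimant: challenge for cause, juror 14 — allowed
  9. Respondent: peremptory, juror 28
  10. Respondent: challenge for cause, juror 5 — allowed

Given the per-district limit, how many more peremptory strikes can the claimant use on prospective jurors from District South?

5

Claimant peremptories so far: #1 — 1 of 9 used, 8 left overall.
Against District South: #1 — 1 used; per-district cap 6 leaves 5.
Binding limit: min(8, 5) = 5.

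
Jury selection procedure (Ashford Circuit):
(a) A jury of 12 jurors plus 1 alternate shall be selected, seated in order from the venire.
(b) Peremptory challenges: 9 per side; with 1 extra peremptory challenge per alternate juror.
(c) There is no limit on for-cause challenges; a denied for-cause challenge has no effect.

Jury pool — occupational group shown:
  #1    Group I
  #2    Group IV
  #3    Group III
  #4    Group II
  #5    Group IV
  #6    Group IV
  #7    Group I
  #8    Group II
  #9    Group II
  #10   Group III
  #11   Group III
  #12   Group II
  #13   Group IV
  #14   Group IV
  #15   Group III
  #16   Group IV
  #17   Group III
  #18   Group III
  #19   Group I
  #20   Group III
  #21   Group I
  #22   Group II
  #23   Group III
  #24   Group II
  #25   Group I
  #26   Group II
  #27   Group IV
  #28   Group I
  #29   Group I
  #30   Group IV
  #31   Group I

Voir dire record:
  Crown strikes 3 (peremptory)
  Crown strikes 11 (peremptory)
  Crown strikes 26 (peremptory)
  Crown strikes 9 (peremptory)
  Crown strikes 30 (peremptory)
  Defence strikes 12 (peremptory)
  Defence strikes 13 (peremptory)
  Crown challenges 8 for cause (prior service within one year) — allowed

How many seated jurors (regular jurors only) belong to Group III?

Removed: #3, #8, #9, #11, #12, #13, #26, #30.
Seated jurors 1–12: #1, #2, #4, #5, #6, #7, #10, #14, #15, #16, #17, #18 (alternates #19 not counted).
Of those, in Group III: #10, #15, #17, #18 → 4.

4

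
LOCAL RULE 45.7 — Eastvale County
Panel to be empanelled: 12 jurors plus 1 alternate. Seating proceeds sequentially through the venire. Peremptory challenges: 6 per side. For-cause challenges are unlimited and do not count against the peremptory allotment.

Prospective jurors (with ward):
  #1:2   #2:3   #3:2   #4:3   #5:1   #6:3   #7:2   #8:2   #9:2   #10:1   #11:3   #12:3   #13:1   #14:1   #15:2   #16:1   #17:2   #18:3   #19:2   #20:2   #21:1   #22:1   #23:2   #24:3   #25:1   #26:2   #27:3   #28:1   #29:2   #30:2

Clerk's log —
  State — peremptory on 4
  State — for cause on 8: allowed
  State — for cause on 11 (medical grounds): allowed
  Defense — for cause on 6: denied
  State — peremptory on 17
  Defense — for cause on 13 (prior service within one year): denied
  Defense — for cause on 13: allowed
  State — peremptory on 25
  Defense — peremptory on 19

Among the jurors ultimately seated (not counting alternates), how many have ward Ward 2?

5

Removed: #4, #8, #11, #13, #17, #19, #25.
Seated jurors 1–12: #1, #2, #3, #5, #6, #7, #9, #10, #12, #14, #15, #16 (alternates #18 not counted).
Of those, in Ward 2: #1, #3, #7, #9, #15 → 5.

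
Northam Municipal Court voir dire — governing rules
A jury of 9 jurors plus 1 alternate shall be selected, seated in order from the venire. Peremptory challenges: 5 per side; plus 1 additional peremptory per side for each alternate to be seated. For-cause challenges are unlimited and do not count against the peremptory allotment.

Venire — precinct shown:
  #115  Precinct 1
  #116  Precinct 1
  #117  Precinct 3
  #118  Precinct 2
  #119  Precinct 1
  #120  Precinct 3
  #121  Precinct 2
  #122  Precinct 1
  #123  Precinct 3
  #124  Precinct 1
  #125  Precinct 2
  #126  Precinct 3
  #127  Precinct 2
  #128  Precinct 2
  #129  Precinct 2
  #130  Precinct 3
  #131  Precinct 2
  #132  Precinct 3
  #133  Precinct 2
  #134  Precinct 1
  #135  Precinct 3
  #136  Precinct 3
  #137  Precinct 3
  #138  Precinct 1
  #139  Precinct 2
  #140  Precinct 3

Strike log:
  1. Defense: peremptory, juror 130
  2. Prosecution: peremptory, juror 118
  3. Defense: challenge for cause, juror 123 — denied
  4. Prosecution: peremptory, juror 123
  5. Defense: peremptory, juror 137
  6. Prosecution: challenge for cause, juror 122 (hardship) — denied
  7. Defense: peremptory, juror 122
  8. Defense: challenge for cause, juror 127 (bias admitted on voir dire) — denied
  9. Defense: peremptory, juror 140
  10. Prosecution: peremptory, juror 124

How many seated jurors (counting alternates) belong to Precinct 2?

4

Removed: #118, #122, #123, #124, #130, #137, #140.
Seated (10 incl. alternates): #115, #116, #117, #119, #120, #121, #125, #126, #127, #128.
Of those, in Precinct 2: #121, #125, #127, #128 → 4.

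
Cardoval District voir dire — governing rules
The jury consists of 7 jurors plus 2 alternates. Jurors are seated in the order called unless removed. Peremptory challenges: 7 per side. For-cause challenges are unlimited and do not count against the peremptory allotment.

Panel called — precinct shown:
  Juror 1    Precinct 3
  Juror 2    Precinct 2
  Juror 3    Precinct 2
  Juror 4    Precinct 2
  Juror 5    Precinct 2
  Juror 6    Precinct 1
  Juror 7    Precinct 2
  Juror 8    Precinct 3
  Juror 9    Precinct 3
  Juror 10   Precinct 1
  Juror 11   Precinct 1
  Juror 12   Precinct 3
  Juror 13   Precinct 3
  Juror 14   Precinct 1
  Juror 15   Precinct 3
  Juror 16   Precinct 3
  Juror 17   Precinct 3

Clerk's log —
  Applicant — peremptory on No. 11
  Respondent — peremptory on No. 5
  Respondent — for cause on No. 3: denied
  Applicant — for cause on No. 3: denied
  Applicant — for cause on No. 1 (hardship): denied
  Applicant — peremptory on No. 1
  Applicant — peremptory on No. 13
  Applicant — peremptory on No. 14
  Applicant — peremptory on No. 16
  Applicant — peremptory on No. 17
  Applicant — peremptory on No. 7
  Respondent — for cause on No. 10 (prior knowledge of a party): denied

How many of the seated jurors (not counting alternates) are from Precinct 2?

3

Removed: #1, #5, #7, #11, #13, #14, #16, #17.
Seated jurors 1–7: #2, #3, #4, #6, #8, #9, #10 (alternates #12, #15 not counted).
Of those, in Precinct 2: #2, #3, #4 → 3.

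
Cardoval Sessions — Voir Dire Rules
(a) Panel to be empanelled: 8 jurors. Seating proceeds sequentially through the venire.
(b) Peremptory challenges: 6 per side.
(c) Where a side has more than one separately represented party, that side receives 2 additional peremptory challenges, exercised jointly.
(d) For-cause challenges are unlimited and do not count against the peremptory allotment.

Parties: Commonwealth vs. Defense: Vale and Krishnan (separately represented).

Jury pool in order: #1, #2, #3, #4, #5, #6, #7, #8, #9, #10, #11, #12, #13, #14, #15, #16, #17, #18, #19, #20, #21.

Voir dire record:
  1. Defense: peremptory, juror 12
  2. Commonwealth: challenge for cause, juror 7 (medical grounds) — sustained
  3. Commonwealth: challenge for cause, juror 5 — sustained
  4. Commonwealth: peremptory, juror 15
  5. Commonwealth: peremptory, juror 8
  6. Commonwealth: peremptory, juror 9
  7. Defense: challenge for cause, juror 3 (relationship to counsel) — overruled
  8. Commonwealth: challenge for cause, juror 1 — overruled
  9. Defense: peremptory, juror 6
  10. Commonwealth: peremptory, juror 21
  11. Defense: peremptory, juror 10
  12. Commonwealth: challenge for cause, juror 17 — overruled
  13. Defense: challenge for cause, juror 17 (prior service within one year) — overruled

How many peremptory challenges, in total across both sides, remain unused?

Commonwealth allotment: 6. Defense allotment: 6 base + 2 multi-party = 8.
Commonwealth peremptories used: #15, #8, #9, #21 — 4 (for-cause on #7, #5, #1, #17 don't count).
Defense peremptories used: #12, #6, #10 — 3 (for-cause on #3, #17 don't count).
Remaining: (6 − 4) + (8 − 3) = 7.

7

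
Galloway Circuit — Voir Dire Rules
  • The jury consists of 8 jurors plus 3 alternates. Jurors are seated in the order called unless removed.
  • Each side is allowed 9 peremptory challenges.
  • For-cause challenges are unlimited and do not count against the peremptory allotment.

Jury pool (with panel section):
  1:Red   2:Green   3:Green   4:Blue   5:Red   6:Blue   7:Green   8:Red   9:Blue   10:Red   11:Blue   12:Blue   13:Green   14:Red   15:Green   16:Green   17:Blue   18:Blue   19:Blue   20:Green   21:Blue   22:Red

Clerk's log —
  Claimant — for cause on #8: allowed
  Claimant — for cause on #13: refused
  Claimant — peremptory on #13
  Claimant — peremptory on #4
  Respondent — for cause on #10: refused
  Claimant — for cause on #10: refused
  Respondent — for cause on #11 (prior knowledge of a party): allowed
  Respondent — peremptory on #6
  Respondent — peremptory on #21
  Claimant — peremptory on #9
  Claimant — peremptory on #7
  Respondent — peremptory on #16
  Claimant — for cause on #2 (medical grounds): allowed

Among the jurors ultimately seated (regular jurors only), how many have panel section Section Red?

Removed: #2, #4, #6, #7, #8, #9, #11, #13, #16, #21.
Seated jurors 1–8: #1, #3, #5, #10, #12, #14, #15, #17 (alternates #18, #19, #20 not counted).
Of those, in Section Red: #1, #5, #10, #14 → 4.

4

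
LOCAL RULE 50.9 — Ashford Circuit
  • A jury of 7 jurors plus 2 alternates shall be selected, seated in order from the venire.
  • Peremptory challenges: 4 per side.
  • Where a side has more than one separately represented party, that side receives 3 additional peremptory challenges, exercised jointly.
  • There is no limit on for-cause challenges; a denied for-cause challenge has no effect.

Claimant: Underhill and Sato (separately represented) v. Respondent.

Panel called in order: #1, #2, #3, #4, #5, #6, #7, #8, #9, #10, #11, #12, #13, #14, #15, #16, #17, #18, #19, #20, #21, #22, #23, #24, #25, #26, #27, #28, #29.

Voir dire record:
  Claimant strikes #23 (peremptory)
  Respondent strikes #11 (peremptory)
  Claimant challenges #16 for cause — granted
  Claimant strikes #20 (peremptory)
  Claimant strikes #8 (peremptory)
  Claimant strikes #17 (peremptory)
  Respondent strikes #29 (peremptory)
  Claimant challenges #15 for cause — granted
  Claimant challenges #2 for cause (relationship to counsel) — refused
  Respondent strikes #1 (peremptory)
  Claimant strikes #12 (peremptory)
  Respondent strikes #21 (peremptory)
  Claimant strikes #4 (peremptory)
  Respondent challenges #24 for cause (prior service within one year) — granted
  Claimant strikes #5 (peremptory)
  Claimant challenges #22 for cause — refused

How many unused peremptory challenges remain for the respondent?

0

Respondent allotment: 4.
Respondent peremptories used: #11, #29, #1, #21 — 4 (the for-cause on #24 doesn't count).
Remaining: 4 − 4 = 0.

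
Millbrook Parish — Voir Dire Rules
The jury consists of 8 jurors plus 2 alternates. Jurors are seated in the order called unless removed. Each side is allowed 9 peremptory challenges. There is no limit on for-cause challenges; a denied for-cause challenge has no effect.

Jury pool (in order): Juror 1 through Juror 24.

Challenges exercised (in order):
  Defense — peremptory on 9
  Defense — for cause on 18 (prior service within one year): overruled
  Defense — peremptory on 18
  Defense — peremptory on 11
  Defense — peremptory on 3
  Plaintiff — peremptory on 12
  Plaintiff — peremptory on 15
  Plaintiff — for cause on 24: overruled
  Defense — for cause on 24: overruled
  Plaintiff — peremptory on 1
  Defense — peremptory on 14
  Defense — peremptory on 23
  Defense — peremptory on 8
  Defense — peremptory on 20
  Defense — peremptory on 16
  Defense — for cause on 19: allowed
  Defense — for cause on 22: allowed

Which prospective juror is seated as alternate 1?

Removed: #1, #3, #8, #9, #11, #12, #14, #15, #16, #18, #19, #20, #22, #23. (#24 stays — for-cause denied.)
Seating in order: seats 1–8 → #2, #4, #5, #6, #7, #10, #13, #17; alternates → #21, #24.
So alternate 1 is #21.

21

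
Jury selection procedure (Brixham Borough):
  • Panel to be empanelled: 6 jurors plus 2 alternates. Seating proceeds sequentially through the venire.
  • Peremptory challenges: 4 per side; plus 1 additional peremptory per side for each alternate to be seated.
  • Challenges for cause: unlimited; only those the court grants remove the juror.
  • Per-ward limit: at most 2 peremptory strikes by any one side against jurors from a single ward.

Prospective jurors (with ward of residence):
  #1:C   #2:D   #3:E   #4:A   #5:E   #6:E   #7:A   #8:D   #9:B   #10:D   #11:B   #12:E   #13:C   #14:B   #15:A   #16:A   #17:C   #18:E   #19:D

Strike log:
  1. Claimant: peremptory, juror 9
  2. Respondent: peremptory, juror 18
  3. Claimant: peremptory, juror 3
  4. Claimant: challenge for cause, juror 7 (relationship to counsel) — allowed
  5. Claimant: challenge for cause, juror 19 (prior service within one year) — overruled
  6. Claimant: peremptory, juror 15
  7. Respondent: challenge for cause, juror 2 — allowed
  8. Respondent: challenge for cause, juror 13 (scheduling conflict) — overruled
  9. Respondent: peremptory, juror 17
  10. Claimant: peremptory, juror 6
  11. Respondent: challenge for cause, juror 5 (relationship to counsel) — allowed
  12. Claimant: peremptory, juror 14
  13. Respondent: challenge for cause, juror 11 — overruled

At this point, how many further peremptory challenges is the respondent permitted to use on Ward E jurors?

Respondent peremptories so far: #18, #17 — 2 of 6 used, 4 left overall.
Against Ward E: #18 — 1 used; per-ward cap 2 leaves 1.
Binding limit: min(4, 1) = 1.

1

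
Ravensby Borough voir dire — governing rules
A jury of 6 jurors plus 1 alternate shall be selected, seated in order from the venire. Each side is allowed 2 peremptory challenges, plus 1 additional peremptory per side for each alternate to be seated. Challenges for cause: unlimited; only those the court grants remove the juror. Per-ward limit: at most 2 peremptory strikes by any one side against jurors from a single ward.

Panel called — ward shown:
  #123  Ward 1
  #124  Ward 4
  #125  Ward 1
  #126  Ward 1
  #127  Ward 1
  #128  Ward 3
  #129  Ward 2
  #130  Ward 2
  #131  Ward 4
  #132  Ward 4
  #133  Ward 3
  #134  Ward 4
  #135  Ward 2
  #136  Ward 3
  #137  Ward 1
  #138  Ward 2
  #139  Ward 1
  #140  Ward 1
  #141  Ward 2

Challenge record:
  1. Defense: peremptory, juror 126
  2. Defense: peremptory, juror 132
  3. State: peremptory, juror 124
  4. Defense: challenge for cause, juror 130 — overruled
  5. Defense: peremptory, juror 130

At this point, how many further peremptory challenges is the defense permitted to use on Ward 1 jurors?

Defense peremptories so far: #126, #132, #130 — 3 of 3 used, 0 left overall.
Against Ward 1: #126 — 1 used; per-ward cap 2 leaves 1.
Binding limit: min(0, 1) = 0.

0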